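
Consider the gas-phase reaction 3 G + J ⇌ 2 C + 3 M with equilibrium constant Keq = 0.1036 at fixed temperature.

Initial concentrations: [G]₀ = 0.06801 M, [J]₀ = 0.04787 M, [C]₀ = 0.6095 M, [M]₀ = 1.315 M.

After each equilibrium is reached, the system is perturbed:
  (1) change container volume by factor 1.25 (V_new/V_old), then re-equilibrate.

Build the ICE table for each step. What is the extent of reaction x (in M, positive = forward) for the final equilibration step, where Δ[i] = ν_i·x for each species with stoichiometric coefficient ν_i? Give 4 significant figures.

x = 0.003462 M

Q₀ = 5.6097e+04 vs Keq = 0.1036 ⇒ Q>K, reverse
Step 1:
                  G         J         C         M
  Initial   0.06801   0.04787    0.6095     1.315
  Change     0.6439    0.2146   -0.4293   -0.6439
  Equil      0.7119    0.2625    0.1802    0.6711
  solve Keq expr → x = -0.2146; check Q = 0.1036
Then change container volume by factor 1.25 (V_new/V_old).
Step 2:
                  G         J         C         M
  Initial    0.5696      0.21    0.1442    0.5369
  Change   -0.01039 -0.003462  0.006924   0.01039
  Equil      0.5592    0.2065    0.1511    0.5472
  solve Keq expr → x = 0.003462; check Q = 0.1036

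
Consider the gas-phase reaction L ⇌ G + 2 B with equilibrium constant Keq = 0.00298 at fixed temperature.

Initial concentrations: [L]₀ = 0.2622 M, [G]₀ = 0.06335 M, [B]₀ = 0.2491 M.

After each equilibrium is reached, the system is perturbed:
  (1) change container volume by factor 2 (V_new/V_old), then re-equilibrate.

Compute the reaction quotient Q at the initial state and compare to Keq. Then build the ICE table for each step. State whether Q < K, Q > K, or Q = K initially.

Q₀ = 0.01499; Q > K (proceeds reverse)

Q₀ = 0.01499 vs Keq = 0.00298 ⇒ Q>K, reverse
Step 1:
                    L           G           B
  init         0.2622     0.06335      0.2491
  Δ           0.03543    -0.03543    -0.07086
  eq           0.2976     0.02792      0.1782
  solve Keq expr → x = -0.03543; check Q = 0.00298
Then change container volume by factor 2 (V_new/V_old).
Step 2:
                    L           G           B
  init         0.1488     0.01396     0.08912
  Δ           -0.0146      0.0146     0.02921
  eq           0.1342     0.02856      0.1183
  solve Keq expr → x = 0.0146; check Q = 0.00298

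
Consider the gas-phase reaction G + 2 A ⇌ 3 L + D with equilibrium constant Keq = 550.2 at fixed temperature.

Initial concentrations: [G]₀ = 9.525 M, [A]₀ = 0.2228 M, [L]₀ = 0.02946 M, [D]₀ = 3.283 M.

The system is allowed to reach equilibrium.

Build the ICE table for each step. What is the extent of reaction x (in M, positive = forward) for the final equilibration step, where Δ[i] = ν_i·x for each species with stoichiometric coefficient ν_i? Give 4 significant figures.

Q₀ = 1.7753e-04 vs Keq = 550.2 ⇒ Q<K, forward
Step 1:
                    G           A           L           D
  I             9.525      0.2228     0.02946       3.283
  C           -0.1087     -0.2174      0.3261      0.1087
  E             9.416    0.005424      0.3555       3.392
  solve Keq expr → x = 0.1087; check Q = 550.2

x = 0.1087 M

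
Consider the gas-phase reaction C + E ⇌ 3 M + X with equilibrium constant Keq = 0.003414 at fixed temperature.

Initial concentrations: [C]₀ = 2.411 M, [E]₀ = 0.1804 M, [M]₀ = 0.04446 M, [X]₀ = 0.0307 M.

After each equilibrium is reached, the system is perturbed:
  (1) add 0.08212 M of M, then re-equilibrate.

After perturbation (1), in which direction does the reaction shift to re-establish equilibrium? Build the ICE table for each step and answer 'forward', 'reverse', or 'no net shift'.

Q₀ = 6.2032e-06 vs Keq = 0.003414 ⇒ Q<K, forward
Step 1:
                    C           E           M           X
  I             2.411      0.1804     0.04446      0.0307
  C          -0.05901    -0.05901       0.177     0.05901
  E             2.352      0.1214      0.2215     0.08971
  solve Keq expr → x = 0.05901; check Q = 0.003414
Then add 0.08212 M of M.
Step 2:
                    C           E           M           X
  I             2.352      0.1214      0.3036     0.08971
  C            0.0178      0.0178    -0.05341     -0.0178
  E              2.37      0.1392      0.2502     0.07191
  solve Keq expr → x = -0.0178; check Q = 0.003414

Direction: reverse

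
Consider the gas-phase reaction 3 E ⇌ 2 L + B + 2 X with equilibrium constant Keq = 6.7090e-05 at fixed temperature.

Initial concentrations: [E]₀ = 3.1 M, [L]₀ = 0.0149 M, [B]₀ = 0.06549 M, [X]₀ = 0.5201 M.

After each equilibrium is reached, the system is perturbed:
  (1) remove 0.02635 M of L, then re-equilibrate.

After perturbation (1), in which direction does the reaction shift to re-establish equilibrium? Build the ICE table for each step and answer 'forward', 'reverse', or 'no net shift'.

Direction: forward

Q₀ = 1.3202e-07 vs Keq = 6.7090e-05 ⇒ Q<K, forward
Step 1:
                  E         L         B         X
  I             3.1    0.0149   0.06549    0.5201
  C         -0.2196    0.1464   0.07321    0.1464
  E            2.88    0.1613    0.1387    0.6665
  solve Keq expr → x = 0.07321; check Q = 6.7090e-05
Then remove 0.02635 M of L.
Step 2:
                  E         L         B         X
  I            2.88     0.135    0.1387    0.6665
  C        -0.02428   0.01619  0.008095   0.01619
  E           2.856    0.1512    0.1468    0.6827
  solve Keq expr → x = 0.008095; check Q = 6.7090e-05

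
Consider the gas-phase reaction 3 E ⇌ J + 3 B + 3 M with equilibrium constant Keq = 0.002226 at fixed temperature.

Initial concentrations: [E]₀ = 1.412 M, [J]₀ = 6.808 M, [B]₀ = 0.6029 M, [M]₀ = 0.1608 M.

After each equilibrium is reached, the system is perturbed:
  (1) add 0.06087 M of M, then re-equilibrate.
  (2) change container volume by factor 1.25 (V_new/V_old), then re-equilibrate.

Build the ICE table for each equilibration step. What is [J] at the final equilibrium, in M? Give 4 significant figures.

[J]_eq = 5.446 M

Q₀ = 0.002203 vs Keq = 0.002226 ⇒ Q<K, forward
Step 1:
                   E          J          B          M
  Initial      1.412      6.808     0.6029     0.1608
  Change  -3.9437e-04 1.3146e-04 3.9437e-04 3.9437e-04
  Equil        1.412      6.808     0.6033     0.1612
  solve Keq expr → x = 1.3146e-04; check Q = 0.002226
Then add 0.06087 M of M.
Step 2:
                   E          J          B          M
  Initial      1.412      6.808     0.6033     0.2221
  Change     0.04306   -0.01435   -0.04306   -0.04306
  Equil        1.455      6.794     0.5602      0.179
  solve Keq expr → x = -0.01435; check Q = 0.002226
Then change container volume by factor 1.25 (V_new/V_old).
Step 3:
                   E          J          B          M
  Initial      1.164      5.435     0.4482     0.1432
  Change    -0.03181     0.0106    0.03181    0.03181
  Equil        1.132      5.446       0.48      0.175
  solve Keq expr → x = 0.0106; check Q = 0.002226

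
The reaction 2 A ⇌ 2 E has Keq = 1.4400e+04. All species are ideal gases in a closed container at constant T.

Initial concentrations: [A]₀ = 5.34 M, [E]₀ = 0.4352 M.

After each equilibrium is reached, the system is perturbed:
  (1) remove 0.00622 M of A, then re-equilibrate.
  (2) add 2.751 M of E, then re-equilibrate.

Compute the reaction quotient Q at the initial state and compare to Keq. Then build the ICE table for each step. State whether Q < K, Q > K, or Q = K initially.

Q₀ = 0.006642 vs Keq = 1.4400e+04 ⇒ Q<K, forward
Step 1:
                    A           E
  init           5.34      0.4352
  Δ            -5.292       5.292
  eq          0.04773       5.727
  solve Keq expr → x = 2.646; check Q = 1.4400e+04
Then remove 0.00622 M of A.
Step 2:
                    A           E
  init        0.04151       5.727
  Δ          0.006169   -0.006169
  eq          0.04768       5.721
  solve Keq expr → x = -0.003084; check Q = 1.4400e+04
Then add 2.751 M of E.
Step 3:
                    A           E
  init        0.04768       8.472
  Δ           0.02274    -0.02274
  eq          0.07041        8.45
  solve Keq expr → x = -0.01137; check Q = 1.4400e+04

Q₀ = 0.006642; Q < K (proceeds forward)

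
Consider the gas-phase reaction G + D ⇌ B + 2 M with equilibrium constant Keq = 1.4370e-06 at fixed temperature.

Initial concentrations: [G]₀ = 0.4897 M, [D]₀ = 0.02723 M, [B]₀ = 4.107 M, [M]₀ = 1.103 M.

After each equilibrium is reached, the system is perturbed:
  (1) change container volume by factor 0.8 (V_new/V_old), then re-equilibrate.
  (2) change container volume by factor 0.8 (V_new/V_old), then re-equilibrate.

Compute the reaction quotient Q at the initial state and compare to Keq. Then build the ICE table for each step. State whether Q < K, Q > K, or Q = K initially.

Q₀ = 374.7 vs Keq = 1.4370e-06 ⇒ Q>K, reverse
Step 1:
                   G          D          B          M
  I           0.4897    0.02723      4.107      1.103
  C           0.5513     0.5513    -0.5513     -1.103
  E            1.041     0.5785      3.556 4.9331e-04
  solve Keq expr → x = -0.5513; check Q = 1.4370e-06
Then change container volume by factor 0.8 (V_new/V_old).
Step 2:
                   G          D          B          M
  I            1.301     0.7231      4.445 6.1664e-04
  C       3.2540e-05 3.2540e-05 -3.2540e-05 -6.5079e-05
  E            1.301     0.7231      4.445 5.5156e-04
  solve Keq expr → x = -3.2540e-05; check Q = 1.4370e-06
Then change container volume by factor 0.8 (V_new/V_old).
Step 3:
                   G          D          B          M
  I            1.627     0.9039      5.556 6.8945e-04
  C       3.6383e-05 3.6383e-05 -3.6383e-05 -7.2766e-05
  E            1.627      0.904      5.556 6.1669e-04
  solve Keq expr → x = -3.6383e-05; check Q = 1.4370e-06

Q₀ = 374.7; Q > K (proceeds reverse)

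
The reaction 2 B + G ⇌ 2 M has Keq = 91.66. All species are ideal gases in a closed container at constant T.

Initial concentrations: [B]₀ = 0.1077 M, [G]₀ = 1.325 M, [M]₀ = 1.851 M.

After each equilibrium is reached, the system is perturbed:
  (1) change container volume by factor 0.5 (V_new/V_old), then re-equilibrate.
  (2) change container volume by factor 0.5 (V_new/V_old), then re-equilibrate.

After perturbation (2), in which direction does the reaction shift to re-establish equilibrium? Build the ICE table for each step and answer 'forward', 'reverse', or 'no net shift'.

Direction: forward

Q₀ = 222.9 vs Keq = 91.66 ⇒ Q>K, reverse
Step 1:
                  B         G         M
  init       0.1077     1.325     1.851
  Δ         0.05375   0.02688  -0.05375
  eq         0.1615     1.352     1.797
  solve Keq expr → x = -0.02688; check Q = 91.66
Then change container volume by factor 0.5 (V_new/V_old).
Step 2:
                  B         G         M
  init       0.3229     2.704     3.594
  Δ        -0.08714  -0.04357   0.08714
  eq         0.2358      2.66     3.682
  solve Keq expr → x = 0.04357; check Q = 91.66
Then change container volume by factor 0.5 (V_new/V_old).
Step 3:
                  B         G         M
  init       0.4715      5.32     7.363
  Δ         -0.1301  -0.06506    0.1301
  eq         0.3414     5.255     7.493
  solve Keq expr → x = 0.06506; check Q = 91.66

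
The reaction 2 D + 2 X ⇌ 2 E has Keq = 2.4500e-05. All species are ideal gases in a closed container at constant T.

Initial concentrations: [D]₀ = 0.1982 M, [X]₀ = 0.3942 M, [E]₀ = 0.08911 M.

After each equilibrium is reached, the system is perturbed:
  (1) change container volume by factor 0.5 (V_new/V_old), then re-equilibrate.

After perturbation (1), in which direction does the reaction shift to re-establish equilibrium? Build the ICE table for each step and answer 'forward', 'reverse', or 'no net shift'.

Direction: forward

Q₀ = 1.301 vs Keq = 2.4500e-05 ⇒ Q>K, reverse
Step 1:
                  D         X         E
  init       0.1982    0.3942   0.08911
  Δ         0.08843   0.08843  -0.08843
  eq         0.2866    0.4826 6.8471e-04
  solve Keq expr → x = -0.04421; check Q = 2.4500e-05
Then change container volume by factor 0.5 (V_new/V_old).
Step 2:
                  D         X         E
  init       0.5733    0.9653  0.001369
  Δ       -0.001359 -0.001359  0.001359
  eq         0.5719    0.9639  0.002729
  solve Keq expr → x = 6.7954e-04; check Q = 2.4500e-05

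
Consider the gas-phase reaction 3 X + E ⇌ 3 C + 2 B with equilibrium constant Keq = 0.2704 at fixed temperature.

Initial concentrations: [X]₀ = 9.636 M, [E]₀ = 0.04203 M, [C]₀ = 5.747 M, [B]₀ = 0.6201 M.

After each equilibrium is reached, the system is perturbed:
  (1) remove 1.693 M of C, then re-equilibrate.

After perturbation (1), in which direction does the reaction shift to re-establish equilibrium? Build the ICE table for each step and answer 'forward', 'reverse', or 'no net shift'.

Q₀ = 1.941 vs Keq = 0.2704 ⇒ Q>K, reverse
Step 1:
                  X         E         C         B
  Initial     9.636   0.04203     5.747    0.6201
  Change     0.2565    0.0855   -0.2565    -0.171
  Equil       9.892    0.1275     5.491    0.4491
  solve Keq expr → x = -0.0855; check Q = 0.2704
Then remove 1.693 M of C.
Step 2:
                  X         E         C         B
  Initial     9.892    0.1275     3.798    0.4491
  Change    -0.1556  -0.05188    0.1556    0.1038
  Equil       9.737   0.07565     3.953    0.5529
  solve Keq expr → x = 0.05188; check Q = 0.2704

Direction: forward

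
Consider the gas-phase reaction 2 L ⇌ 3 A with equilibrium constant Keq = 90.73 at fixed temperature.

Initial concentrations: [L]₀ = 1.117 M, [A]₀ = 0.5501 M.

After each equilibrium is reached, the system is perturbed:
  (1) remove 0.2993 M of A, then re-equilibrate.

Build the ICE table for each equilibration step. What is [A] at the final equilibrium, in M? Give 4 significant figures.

[A]_eq = 1.606 M

Q₀ = 0.1334 vs Keq = 90.73 ⇒ Q<K, forward
Step 1:
                   L          A
  I            1.117     0.5501
  C          -0.8562      1.284
  E           0.2608      1.834
  solve Keq expr → x = 0.4281; check Q = 90.73
Then remove 0.2993 M of A.
Step 2:
                   L          A
  I           0.2608      1.535
  C         -0.04719    0.07078
  E           0.2136      1.606
  solve Keq expr → x = 0.02359; check Q = 90.73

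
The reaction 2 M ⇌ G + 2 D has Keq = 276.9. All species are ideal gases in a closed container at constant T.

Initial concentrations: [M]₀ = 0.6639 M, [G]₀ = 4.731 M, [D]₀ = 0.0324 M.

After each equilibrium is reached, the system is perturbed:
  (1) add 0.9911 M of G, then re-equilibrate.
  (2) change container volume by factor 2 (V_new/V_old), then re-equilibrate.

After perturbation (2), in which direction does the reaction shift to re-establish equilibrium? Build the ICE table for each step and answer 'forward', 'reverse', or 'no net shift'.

Q₀ = 0.01127 vs Keq = 276.9 ⇒ Q<K, forward
Step 1:
                  M         G         D
  init       0.6639     4.731    0.0324
  Δ         -0.5813    0.2906    0.5813
  eq        0.08264     5.022    0.6137
  solve Keq expr → x = 0.2906; check Q = 276.9
Then add 0.9911 M of G.
Step 2:
                  M         G         D
  init      0.08264     6.013    0.6137
  Δ        0.006766 -0.003383 -0.006766
  eq        0.08941     6.009    0.6069
  solve Keq expr → x = -0.003383; check Q = 276.9
Then change container volume by factor 2 (V_new/V_old).
Step 3:
                  M         G         D
  init       0.0447     3.005    0.3034
  Δ        -0.01183  0.005914   0.01183
  eq        0.03287     3.011    0.3153
  solve Keq expr → x = 0.005914; check Q = 276.9

Direction: forward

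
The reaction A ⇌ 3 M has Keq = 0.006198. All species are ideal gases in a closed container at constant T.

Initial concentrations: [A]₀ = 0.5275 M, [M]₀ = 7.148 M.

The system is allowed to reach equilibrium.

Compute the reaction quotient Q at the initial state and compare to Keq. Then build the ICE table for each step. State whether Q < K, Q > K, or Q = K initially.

Q₀ = 692.4 vs Keq = 0.006198 ⇒ Q>K, reverse
Step 1:
                  A         M
  Initial    0.5275     7.148
  Change      2.296    -6.888
  Equil       2.824    0.2596
  solve Keq expr → x = -2.296; check Q = 0.006198

Q₀ = 692.4; Q > K (proceeds reverse)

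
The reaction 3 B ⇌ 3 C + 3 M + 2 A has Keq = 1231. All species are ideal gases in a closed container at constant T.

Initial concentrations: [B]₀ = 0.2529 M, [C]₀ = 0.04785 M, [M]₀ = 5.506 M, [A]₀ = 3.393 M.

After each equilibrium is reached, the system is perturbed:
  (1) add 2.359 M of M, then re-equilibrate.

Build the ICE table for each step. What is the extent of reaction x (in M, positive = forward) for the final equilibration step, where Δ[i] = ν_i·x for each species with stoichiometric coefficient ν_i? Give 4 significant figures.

x = -0.008379 M

Q₀ = 13.02 vs Keq = 1231 ⇒ Q<K, forward
Step 1:
                    B           C           M           A
  I            0.2529     0.04785       5.506       3.393
  C          -0.08932     0.08932     0.08932     0.05954
  E            0.1636      0.1372       5.595       3.453
  solve Keq expr → x = 0.02977; check Q = 1231
Then add 2.359 M of M.
Step 2:
                    B           C           M           A
  I            0.1636      0.1372       7.954       3.453
  C           0.02514    -0.02514    -0.02514    -0.01676
  E            0.1887       0.112       7.929       3.436
  solve Keq expr → x = -0.008379; check Q = 1231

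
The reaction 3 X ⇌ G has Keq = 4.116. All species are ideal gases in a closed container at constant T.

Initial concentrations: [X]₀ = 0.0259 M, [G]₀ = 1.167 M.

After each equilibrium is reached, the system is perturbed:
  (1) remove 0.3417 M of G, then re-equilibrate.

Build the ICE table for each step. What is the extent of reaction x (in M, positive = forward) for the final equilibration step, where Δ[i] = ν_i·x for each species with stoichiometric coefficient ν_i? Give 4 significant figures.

Q₀ = 6.7169e+04 vs Keq = 4.116 ⇒ Q>K, reverse
Step 1:
                    X           G
  I            0.0259       1.167
  C            0.5917     -0.1972
  E            0.6176      0.9698
  solve Keq expr → x = -0.1972; check Q = 4.116
Then remove 0.3417 M of G.
Step 2:
                    X           G
  I            0.6176      0.6281
  C          -0.07616     0.02539
  E            0.5415      0.6534
  solve Keq expr → x = 0.02539; check Q = 4.116

x = 0.02539 M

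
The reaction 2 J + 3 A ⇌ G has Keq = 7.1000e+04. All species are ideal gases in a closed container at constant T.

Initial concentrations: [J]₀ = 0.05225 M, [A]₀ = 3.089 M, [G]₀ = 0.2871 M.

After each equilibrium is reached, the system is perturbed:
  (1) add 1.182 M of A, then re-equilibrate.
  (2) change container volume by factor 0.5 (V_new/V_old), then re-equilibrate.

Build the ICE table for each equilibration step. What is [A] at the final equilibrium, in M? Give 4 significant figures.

[A]_eq = 8.385 M

Q₀ = 3.568 vs Keq = 7.1000e+04 ⇒ Q<K, forward
Step 1:
                   J          A          G
  Initial    0.05225      3.089     0.2871
  Change    -0.05185   -0.07777    0.02592
  Equil   4.0183e-04      3.011      0.313
  solve Keq expr → x = 0.02592; check Q = 7.1000e+04
Then add 1.182 M of A.
Step 2:
                   J          A          G
  Initial 4.0183e-04      4.193      0.313
  Change  -1.5725e-04 -2.3587e-04 7.8624e-05
  Equil   2.4458e-04      4.193     0.3131
  solve Keq expr → x = 7.8624e-05; check Q = 7.1000e+04
Then change container volume by factor 0.5 (V_new/V_old).
Step 3:
                   J          A          G
  Initial 4.8917e-04      8.386     0.6262
  Change  -3.6685e-04 -5.5027e-04 1.8342e-04
  Equil   1.2232e-04      8.385     0.6264
  solve Keq expr → x = 1.8342e-04; check Q = 7.1000e+04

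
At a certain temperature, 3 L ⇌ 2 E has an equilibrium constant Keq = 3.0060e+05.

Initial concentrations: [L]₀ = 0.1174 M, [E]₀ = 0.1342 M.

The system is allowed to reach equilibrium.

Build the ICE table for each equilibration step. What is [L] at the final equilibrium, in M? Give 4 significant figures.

[L]_eq = 0.005257 M

Q₀ = 11.13 vs Keq = 3.0060e+05 ⇒ Q<K, forward
Step 1:
                    L           E
  I            0.1174      0.1342
  C           -0.1121     0.07476
  E          0.005257       0.209
  solve Keq expr → x = 0.03738; check Q = 3.0060e+05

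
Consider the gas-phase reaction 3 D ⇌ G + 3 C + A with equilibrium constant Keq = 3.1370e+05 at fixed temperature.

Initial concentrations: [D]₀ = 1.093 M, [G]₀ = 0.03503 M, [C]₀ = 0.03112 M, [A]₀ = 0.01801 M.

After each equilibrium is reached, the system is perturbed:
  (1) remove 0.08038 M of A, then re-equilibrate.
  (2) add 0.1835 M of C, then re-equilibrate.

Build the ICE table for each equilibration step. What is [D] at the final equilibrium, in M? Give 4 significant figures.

Q₀ = 1.4562e-08 vs Keq = 3.1370e+05 ⇒ Q<K, forward
Step 1:
                   D          G          C          A
  init         1.093    0.03503    0.03112    0.01801
  Δ           -1.084     0.3614      1.084     0.3614
  eq         0.00873     0.3965      1.115     0.3794
  solve Keq expr → x = 0.3614; check Q = 3.1370e+05
Then remove 0.08038 M of A.
Step 2:
                   D          G          C          A
  init       0.00873     0.3965      1.115     0.2991
  Δ       -6.5778e-04 2.1926e-04 6.5778e-04 2.1926e-04
  eq        0.008073     0.3967      1.116     0.2993
  solve Keq expr → x = 2.1926e-04; check Q = 3.1370e+05
Then add 0.1835 M of C.
Step 3:
                   D          G          C          A
  init      0.008073     0.3967        1.3     0.2993
  Δ          0.00131 -4.3660e-04   -0.00131 -4.3660e-04
  eq        0.009382     0.3962      1.298     0.2988
  solve Keq expr → x = -4.3660e-04; check Q = 3.1370e+05

[D]_eq = 0.009382 M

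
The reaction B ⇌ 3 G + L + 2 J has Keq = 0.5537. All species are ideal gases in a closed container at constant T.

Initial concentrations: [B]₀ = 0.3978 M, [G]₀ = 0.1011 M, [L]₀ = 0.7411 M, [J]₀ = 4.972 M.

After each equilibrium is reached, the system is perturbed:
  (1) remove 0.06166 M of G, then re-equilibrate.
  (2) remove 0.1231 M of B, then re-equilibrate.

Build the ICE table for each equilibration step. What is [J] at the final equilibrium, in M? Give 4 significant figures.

[J]_eq = 5.068 M

Q₀ = 0.04759 vs Keq = 0.5537 ⇒ Q<K, forward
Step 1:
                  B         G         L         J
  init       0.3978    0.1011    0.7411     4.972
  Δ        -0.03818    0.1145   0.03818   0.07635
  eq         0.3596    0.2156    0.7793     5.048
  solve Keq expr → x = 0.03818; check Q = 0.5537
Then remove 0.06166 M of G.
Step 2:
                  B         G         L         J
  init       0.3596     0.154    0.7793     5.048
  Δ        -0.01842   0.05525   0.01842   0.03684
  eq         0.3412    0.2092    0.7977     5.085
  solve Keq expr → x = 0.01842; check Q = 0.5537
Then remove 0.1231 M of B.
Step 3:
                  B         G         L         J
  init       0.2181    0.2092    0.7977     5.085
  Δ        0.008535  -0.02561 -0.008535  -0.01707
  eq         0.2266    0.1836    0.7892     5.068
  solve Keq expr → x = -0.008535; check Q = 0.5537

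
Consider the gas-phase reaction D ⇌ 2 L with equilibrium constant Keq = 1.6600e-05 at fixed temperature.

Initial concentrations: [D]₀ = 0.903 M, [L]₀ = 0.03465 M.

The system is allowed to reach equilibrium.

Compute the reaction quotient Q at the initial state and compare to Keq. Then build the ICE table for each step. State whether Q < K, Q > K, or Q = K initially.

Q₀ = 0.00133; Q > K (proceeds reverse)

Q₀ = 0.00133 vs Keq = 1.6600e-05 ⇒ Q>K, reverse
Step 1:
                  D         L
  Initial     0.903   0.03465
  Change    0.01537  -0.03075
  Equil      0.9184  0.003904
  solve Keq expr → x = -0.01537; check Q = 1.6600e-05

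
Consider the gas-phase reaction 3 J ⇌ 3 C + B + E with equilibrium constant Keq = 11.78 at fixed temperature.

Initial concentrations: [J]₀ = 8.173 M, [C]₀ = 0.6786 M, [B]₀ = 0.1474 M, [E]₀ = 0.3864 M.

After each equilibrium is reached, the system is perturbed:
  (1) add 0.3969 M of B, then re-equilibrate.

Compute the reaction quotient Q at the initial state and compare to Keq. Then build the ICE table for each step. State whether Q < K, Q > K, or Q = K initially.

Q₀ = 3.2601e-05 vs Keq = 11.78 ⇒ Q<K, forward
Step 1:
                    J           C           B           E
  init          8.173      0.6786      0.1474      0.3864
  Δ             -4.67        4.67       1.557       1.557
  eq            3.503       5.348       1.704       1.943
  solve Keq expr → x = 1.557; check Q = 11.78
Then add 0.3969 M of B.
Step 2:
                    J           C           B           E
  init          3.503       5.348       2.101       1.943
  Δ            0.1201     -0.1201    -0.04005    -0.04005
  eq            3.623       5.228       2.061       1.903
  solve Keq expr → x = -0.04005; check Q = 11.78

Q₀ = 3.2601e-05; Q < K (proceeds forward)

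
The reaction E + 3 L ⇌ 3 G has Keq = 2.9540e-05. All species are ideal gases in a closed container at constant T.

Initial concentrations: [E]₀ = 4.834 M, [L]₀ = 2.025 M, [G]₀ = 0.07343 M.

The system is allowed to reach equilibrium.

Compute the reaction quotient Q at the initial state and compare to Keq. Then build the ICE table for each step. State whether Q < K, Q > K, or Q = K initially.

Q₀ = 9.8637e-06 vs Keq = 2.9540e-05 ⇒ Q<K, forward
Step 1:
                    E           L           G
  init          4.834       2.025     0.07343
  Δ          -0.01024    -0.03073     0.03073
  eq            4.824       1.994      0.1042
  solve Keq expr → x = 0.01024; check Q = 2.9540e-05

Q₀ = 9.8637e-06; Q < K (proceeds forward)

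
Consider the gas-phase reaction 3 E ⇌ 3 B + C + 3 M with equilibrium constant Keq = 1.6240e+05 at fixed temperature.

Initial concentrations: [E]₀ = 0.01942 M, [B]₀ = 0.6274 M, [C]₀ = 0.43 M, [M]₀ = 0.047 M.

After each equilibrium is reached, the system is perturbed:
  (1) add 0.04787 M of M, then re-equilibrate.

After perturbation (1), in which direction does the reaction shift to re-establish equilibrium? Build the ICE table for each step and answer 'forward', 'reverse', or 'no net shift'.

Direction: reverse

Q₀ = 1.505 vs Keq = 1.6240e+05 ⇒ Q<K, forward
Step 1:
                   E          B          C          M
  init       0.01942     0.6274       0.43      0.047
  Δ         -0.01883    0.01883   0.006276    0.01883
  eq      5.9137e-04     0.6462     0.4363    0.06583
  solve Keq expr → x = 0.006276; check Q = 1.6240e+05
Then add 0.04787 M of M.
Step 2:
                   E          B          C          M
  init    5.9137e-04     0.6462     0.4363     0.1137
  Δ       4.2544e-04 -4.2544e-04 -1.4181e-04 -4.2544e-04
  eq        0.001017     0.6458     0.4361     0.1133
  solve Keq expr → x = -1.4181e-04; check Q = 1.6240e+05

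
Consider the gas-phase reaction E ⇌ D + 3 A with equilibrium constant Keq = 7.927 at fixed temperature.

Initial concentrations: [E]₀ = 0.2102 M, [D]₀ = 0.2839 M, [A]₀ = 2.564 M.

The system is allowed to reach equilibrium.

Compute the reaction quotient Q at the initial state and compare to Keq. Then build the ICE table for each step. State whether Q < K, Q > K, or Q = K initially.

Q₀ = 22.77; Q > K (proceeds reverse)

Q₀ = 22.77 vs Keq = 7.927 ⇒ Q>K, reverse
Step 1:
                    E           D           A
  Initial      0.2102      0.2839       2.564
  Change      0.08867    -0.08867      -0.266
  Equil        0.2989      0.1952       2.298
  solve Keq expr → x = -0.08867; check Q = 7.927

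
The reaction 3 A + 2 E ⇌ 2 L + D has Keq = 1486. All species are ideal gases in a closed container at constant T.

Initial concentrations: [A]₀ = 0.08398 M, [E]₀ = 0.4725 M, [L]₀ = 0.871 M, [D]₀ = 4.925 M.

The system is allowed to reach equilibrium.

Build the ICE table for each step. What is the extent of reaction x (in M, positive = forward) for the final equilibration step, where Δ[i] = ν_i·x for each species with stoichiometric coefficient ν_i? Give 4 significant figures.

x = -0.03602 M

Q₀ = 2.8256e+04 vs Keq = 1486 ⇒ Q>K, reverse
Step 1:
                  A         E         L         D
  init      0.08398    0.4725     0.871     4.925
  Δ          0.1081   0.07204  -0.07204  -0.03602
  eq          0.192    0.5445     0.799     4.889
  solve Keq expr → x = -0.03602; check Q = 1486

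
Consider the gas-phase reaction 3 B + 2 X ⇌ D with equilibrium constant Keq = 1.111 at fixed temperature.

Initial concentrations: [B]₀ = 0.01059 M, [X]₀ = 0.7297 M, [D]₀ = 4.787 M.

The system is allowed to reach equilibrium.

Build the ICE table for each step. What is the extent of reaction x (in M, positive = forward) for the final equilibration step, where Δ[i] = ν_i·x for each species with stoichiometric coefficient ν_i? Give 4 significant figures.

x = -0.3952 M

Q₀ = 7.5698e+06 vs Keq = 1.111 ⇒ Q>K, reverse
Step 1:
                    B           X           D
  I           0.01059      0.7297       4.787
  C             1.185      0.7903     -0.3952
  E             1.196        1.52       4.392
  solve Keq expr → x = -0.3952; check Q = 1.111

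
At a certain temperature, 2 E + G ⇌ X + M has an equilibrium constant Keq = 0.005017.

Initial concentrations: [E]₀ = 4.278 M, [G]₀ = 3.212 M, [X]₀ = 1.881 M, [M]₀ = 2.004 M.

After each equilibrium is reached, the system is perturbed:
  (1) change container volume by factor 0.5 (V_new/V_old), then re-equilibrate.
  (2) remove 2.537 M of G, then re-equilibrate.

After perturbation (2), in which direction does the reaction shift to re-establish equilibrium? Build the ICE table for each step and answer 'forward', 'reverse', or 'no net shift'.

Direction: reverse

Q₀ = 0.06413 vs Keq = 0.005017 ⇒ Q>K, reverse
Step 1:
                    E           G           X           M
  I             4.278       3.212       1.881       2.004
  C              2.04        1.02       -1.02       -1.02
  E             6.318       4.232      0.8611      0.9841
  solve Keq expr → x = -1.02; check Q = 0.005017
Then change container volume by factor 0.5 (V_new/V_old).
Step 2:
                    E           G           X           M
  I             12.64       8.464       1.722       1.968
  C            -0.979     -0.4895      0.4895      0.4895
  E             11.66       7.974       2.212       2.458
  solve Keq expr → x = 0.4895; check Q = 0.005017
Then remove 2.537 M of G.
Step 3:
                    E           G           X           M
  I             11.66       5.437       2.212       2.458
  C            0.5364      0.2682     -0.2682     -0.2682
  E             12.19       5.705       1.944        2.19
  solve Keq expr → x = -0.2682; check Q = 0.005017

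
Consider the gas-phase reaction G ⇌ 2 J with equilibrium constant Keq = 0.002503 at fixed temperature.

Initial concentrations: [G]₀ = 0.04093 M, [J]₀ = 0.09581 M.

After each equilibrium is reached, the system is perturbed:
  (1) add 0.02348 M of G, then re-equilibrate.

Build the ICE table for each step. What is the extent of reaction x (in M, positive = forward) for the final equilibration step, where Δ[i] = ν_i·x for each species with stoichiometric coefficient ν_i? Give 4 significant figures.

Q₀ = 0.2243 vs Keq = 0.002503 ⇒ Q>K, reverse
Step 1:
                   G          J
  init       0.04093    0.09581
  Δ          0.04076   -0.08151
  eq         0.08169     0.0143
  solve Keq expr → x = -0.04076; check Q = 0.002503
Then add 0.02348 M of G.
Step 2:
                   G          J
  init        0.1052     0.0143
  Δ       -9.2689e-04   0.001854
  eq          0.1042    0.01615
  solve Keq expr → x = 9.2689e-04; check Q = 0.002503

x = 9.2689e-04 M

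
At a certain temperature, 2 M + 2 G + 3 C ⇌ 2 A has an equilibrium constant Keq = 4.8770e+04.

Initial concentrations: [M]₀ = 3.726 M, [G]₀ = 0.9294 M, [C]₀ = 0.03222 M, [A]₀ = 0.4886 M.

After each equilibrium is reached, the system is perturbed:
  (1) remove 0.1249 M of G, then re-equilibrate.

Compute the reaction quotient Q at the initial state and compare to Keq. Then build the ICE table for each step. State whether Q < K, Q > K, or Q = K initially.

Q₀ = 595.2; Q < K (proceeds forward)

Q₀ = 595.2 vs Keq = 4.8770e+04 ⇒ Q<K, forward
Step 1:
                   M          G          C          A
  Initial      3.726     0.9294    0.03222     0.4886
  Change    -0.01635   -0.01635   -0.02452    0.01635
  Equil         3.71     0.9131   0.007695     0.5049
  solve Keq expr → x = 0.008175; check Q = 4.8770e+04
Then remove 0.1249 M of G.
Step 2:
                   M          G          C          A
  Initial       3.71     0.7882   0.007695     0.5049
  Change  5.2169e-04 5.2169e-04 7.8253e-04 -5.2169e-04
  Equil         3.71     0.7887   0.008478     0.5044
  solve Keq expr → x = -2.6084e-04; check Q = 4.8770e+04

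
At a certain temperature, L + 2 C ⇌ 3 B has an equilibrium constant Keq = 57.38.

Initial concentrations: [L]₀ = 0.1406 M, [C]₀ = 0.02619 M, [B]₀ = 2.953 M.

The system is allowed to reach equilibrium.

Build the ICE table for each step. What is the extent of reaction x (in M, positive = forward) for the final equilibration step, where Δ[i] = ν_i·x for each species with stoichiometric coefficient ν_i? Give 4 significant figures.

x = -0.2897 M

Q₀ = 2.6701e+05 vs Keq = 57.38 ⇒ Q>K, reverse
Step 1:
                  L         C         B
  init       0.1406   0.02619     2.953
  Δ          0.2897    0.5793    -0.869
  eq         0.4303    0.6055     2.084
  solve Keq expr → x = -0.2897; check Q = 57.38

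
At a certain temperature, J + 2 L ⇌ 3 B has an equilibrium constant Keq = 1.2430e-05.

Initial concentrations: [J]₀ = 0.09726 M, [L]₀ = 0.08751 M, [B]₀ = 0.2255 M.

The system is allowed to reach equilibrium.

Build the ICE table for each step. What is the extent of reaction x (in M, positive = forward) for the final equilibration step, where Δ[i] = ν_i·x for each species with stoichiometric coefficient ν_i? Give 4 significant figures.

x = -0.07354 M

Q₀ = 15.4 vs Keq = 1.2430e-05 ⇒ Q>K, reverse
Step 1:
                  J         L         B
  init      0.09726   0.08751    0.2255
  Δ         0.07354    0.1471   -0.2206
  eq         0.1708    0.2346  0.004889
  solve Keq expr → x = -0.07354; check Q = 1.2430e-05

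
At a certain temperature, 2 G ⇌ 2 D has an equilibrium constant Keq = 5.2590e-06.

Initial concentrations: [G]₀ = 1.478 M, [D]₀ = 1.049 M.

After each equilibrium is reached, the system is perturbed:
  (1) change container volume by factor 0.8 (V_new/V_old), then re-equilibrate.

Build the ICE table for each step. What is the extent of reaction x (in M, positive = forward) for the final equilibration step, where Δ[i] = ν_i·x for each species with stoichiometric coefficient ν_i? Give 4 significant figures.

Q₀ = 0.5037 vs Keq = 5.2590e-06 ⇒ Q>K, reverse
Step 1:
                    G           D
  init          1.478       1.049
  Δ             1.043      -1.043
  eq            2.521    0.005782
  solve Keq expr → x = -0.5216; check Q = 5.2590e-06
Then change container volume by factor 0.8 (V_new/V_old).
Step 2:
                    G           D
  init          3.152    0.007227
  Δ                 0           0
  eq            3.152    0.007227
  solve Keq expr → x = 0; check Q = 5.2590e-06

x = 0 M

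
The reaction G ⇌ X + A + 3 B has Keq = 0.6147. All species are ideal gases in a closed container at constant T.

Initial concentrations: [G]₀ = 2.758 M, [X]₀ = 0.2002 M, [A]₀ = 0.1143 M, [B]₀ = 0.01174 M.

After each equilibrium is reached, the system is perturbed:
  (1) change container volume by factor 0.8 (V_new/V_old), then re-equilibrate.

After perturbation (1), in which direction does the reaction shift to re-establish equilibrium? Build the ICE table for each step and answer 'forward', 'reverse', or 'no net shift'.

Direction: reverse

Q₀ = 1.3425e-08 vs Keq = 0.6147 ⇒ Q<K, forward
Step 1:
                   G          X          A          B
  Initial      2.758     0.2002     0.1143    0.01174
  Change     -0.4928     0.4928     0.4928      1.478
  Equil        2.265      0.693     0.6071       1.49
  solve Keq expr → x = 0.4928; check Q = 0.6147
Then change container volume by factor 0.8 (V_new/V_old).
Step 2:
                   G          X          A          B
  Initial      2.831     0.8663     0.7589      1.863
  Change      0.1075    -0.1075    -0.1075    -0.3224
  Equil        2.939     0.7588     0.6514       1.54
  solve Keq expr → x = -0.1075; check Q = 0.6147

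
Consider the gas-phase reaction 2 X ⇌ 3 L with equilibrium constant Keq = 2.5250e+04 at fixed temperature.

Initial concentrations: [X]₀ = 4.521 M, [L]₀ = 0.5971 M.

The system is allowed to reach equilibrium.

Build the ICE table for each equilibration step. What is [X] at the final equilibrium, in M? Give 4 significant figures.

[X]_eq = 0.1215 M

Q₀ = 0.01042 vs Keq = 2.5250e+04 ⇒ Q<K, forward
Step 1:
                    X           L
  Initial       4.521      0.5971
  Change         -4.4       6.599
  Equil        0.1215       7.196
  solve Keq expr → x = 2.2; check Q = 2.5250e+04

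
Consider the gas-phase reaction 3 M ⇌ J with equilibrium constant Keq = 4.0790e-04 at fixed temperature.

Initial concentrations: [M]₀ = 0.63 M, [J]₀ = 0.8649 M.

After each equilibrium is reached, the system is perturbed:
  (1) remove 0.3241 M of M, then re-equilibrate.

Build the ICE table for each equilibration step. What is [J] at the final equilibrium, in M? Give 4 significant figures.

[J]_eq = 0.009659 M

Q₀ = 3.459 vs Keq = 4.0790e-04 ⇒ Q>K, reverse
Step 1:
                   M          J
  I             0.63     0.8649
  C            2.555    -0.8517
  E            3.185    0.01318
  solve Keq expr → x = -0.8517; check Q = 4.0790e-04
Then remove 0.3241 M of M.
Step 2:
                   M          J
  I            2.861    0.01318
  C          0.01057  -0.003522
  E            2.872   0.009659
  solve Keq expr → x = -0.003522; check Q = 4.0790e-04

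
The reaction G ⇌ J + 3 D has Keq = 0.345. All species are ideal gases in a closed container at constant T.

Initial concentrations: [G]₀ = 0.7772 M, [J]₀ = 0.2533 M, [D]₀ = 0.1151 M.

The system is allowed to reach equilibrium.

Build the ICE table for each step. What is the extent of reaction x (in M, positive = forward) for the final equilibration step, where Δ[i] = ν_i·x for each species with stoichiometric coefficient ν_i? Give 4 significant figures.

Q₀ = 4.9697e-04 vs Keq = 0.345 ⇒ Q<K, forward
Step 1:
                   G          J          D
  I           0.7772     0.2533     0.1151
  C          -0.2113     0.2113     0.6339
  E           0.5659     0.4646      0.749
  solve Keq expr → x = 0.2113; check Q = 0.345

x = 0.2113 M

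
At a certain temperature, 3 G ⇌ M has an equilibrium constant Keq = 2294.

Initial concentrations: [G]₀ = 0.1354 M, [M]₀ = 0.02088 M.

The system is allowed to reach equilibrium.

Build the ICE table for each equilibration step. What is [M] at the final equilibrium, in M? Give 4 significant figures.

Q₀ = 8.412 vs Keq = 2294 ⇒ Q<K, forward
Step 1:
                    G           M
  I            0.1354     0.02088
  C           -0.1063     0.03545
  E           0.02906     0.05633
  solve Keq expr → x = 0.03545; check Q = 2294

[M]_eq = 0.05633 M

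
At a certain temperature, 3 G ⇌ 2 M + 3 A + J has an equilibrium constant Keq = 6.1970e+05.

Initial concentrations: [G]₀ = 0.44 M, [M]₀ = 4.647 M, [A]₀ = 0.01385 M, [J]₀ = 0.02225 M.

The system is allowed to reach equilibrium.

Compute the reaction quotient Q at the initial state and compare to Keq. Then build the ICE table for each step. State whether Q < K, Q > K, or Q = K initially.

Q₀ = 1.4985e-05 vs Keq = 6.1970e+05 ⇒ Q<K, forward
Step 1:
                    G           M           A           J
  init           0.44       4.647     0.01385     0.02225
  Δ           -0.4317      0.2878      0.4317      0.1439
  eq         0.008327       4.935      0.4455      0.1661
  solve Keq expr → x = 0.1439; check Q = 6.1970e+05

Q₀ = 1.4985e-05; Q < K (proceeds forward)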